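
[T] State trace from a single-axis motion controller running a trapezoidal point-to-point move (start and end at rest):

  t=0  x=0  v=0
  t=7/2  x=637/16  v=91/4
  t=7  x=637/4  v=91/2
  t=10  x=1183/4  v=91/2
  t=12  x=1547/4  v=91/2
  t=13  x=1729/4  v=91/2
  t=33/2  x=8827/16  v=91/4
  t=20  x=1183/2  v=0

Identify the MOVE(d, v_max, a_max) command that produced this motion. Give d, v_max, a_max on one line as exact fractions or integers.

final state: t=20, x=1183/2, v=0 → d = 1183/2
a_max = (91/4−0)/(7/2−0) = 13/2
max v = 91/2 over t∈[7,13] → v_max = 91/2
check: 91/2·(7+6) = 1183/2 ✓

d=1183/2 v_max=91/2 a_max=13/2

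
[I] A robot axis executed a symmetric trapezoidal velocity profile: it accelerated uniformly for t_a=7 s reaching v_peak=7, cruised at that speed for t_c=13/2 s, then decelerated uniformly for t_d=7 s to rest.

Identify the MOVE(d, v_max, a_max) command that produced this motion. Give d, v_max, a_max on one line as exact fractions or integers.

d=189/2 v_max=7 a_max=1

a_max = 7/7 = 1
d_a = ½·7·7 = 49/2; d_c = 7·13/2 = 91/2
d = 2·49/2 + 91/2 = 189/2
t_c = 13/2 > 0 ⇒ limit active, v_max = 7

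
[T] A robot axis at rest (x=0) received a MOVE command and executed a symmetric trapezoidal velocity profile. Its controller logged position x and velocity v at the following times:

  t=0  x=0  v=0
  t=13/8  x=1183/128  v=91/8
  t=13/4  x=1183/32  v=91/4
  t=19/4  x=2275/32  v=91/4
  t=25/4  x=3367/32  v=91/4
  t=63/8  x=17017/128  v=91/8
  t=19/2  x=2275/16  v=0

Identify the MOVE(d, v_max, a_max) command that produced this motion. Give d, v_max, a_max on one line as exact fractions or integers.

final state: t=19/2, x=2275/16, v=0 → d = 2275/16
a_max = (91/8−0)/(13/8−0) = 7
max v = 91/4 over t∈[13/4,25/4] → v_max = 91/4
check: 91/4·(13/4+3) = 2275/16 ✓

d=2275/16 v_max=91/4 a_max=7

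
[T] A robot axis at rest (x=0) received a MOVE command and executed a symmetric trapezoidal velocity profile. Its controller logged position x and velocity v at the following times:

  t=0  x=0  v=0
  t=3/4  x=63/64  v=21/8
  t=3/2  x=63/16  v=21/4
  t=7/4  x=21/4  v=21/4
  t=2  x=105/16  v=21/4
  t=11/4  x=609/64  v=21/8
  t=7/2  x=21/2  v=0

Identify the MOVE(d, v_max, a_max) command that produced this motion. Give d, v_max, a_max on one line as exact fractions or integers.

d=21/2 v_max=21/4 a_max=7/2

final state: t=7/2, x=21/2, v=0 → d = 21/2
a_max = (21/8−0)/(3/4−0) = 7/2
max v = 21/4 over t∈[3/2,2] → v_max = 21/4
check: 21/4·(3/2+1/2) = 21/2 ✓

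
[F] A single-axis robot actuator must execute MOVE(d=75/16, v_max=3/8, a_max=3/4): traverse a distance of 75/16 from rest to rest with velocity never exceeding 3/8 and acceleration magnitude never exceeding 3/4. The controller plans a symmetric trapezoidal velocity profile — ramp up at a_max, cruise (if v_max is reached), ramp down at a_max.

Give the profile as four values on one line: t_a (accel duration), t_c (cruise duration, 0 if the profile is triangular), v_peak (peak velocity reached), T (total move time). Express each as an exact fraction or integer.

t_a=1/2 t_c=12 v_peak=3/8 T=13

vₘ²/aₘ = (3/8)²/(3/4) = 3/16
75/16 ≥ 3/16 ⇒ cruise phase
t_a = (3/8)/(3/4) = 1/2; v_peak = 3/8
d_cruise = 75/16 − 3/16 = 9/2; t_c = (9/2)/(3/8) = 12
T = 2·1/2 + 12 = 13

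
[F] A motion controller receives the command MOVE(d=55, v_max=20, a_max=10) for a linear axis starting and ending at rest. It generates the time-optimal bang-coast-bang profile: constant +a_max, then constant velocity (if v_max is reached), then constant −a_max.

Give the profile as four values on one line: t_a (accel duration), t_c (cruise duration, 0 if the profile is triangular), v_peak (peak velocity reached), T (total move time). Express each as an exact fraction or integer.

t_a=2 t_c=3/4 v_peak=20 T=19/4

vₘ²/aₘ = 20²/10 = 40
55 ≥ 40 so v_max reached
t_a = 20/10 = 2; v_peak = 20
d_cruise = 55 − 40 = 15; t_c = 15/20 = 3/4
T = 2·2 + 3/4 = 19/4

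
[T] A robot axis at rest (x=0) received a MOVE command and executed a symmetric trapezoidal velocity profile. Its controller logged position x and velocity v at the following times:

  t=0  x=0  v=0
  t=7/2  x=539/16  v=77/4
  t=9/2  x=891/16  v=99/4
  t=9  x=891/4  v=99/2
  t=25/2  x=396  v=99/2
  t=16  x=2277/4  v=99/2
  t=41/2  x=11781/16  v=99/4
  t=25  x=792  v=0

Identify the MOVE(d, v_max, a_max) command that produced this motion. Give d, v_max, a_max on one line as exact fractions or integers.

d=792 v_max=99/2 a_max=11/2

final state: t=25, x=792, v=0 → d = 792
a_max = (77/4−0)/(7/2−0) = 11/2
max v = 99/2 over t∈[9,16] → v_max = 99/2
check: 99/2·(9+7) = 792 ✓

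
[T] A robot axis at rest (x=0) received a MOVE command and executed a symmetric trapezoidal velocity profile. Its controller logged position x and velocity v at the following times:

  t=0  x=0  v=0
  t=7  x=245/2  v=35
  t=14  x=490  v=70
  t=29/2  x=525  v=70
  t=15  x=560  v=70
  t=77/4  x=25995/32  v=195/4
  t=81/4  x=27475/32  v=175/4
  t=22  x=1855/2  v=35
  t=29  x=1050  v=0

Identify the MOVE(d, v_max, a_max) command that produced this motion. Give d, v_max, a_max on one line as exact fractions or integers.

final state: t=29, x=1050, v=0 → d = 1050
a_max = (35−0)/(7−0) = 5
max v = 70 over t∈[14,15] → v_max = 70
check: 70·(14+1) = 1050 ✓

d=1050 v_max=70 a_max=5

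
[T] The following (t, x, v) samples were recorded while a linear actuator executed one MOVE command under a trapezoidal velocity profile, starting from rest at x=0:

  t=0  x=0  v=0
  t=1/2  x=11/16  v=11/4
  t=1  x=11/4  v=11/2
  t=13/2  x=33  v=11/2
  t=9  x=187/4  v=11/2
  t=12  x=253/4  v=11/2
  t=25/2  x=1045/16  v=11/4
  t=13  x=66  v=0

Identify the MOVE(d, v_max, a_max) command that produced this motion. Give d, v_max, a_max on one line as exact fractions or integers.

d=66 v_max=11/2 a_max=11/2

final state: t=13, x=66, v=0 → d = 66
a_max = (11/4−0)/(1/2−0) = 11/2
max v = 11/2 over t∈[1,12] → v_max = 11/2
check: 11/2·(1+11) = 66 ✓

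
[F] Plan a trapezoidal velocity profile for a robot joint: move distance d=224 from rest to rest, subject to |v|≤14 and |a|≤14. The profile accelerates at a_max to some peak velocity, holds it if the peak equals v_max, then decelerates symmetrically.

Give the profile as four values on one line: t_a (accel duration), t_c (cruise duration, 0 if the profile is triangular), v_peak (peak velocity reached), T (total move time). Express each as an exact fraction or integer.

t_a=1 t_c=15 v_peak=14 T=17

v_max²/a_max = 14²/14 = 14
224 ≥ 14 → trapezoidal
t_a = 14/14 = 1; v_peak = 14
d_cruise = 224 − 14 = 210; t_c = 210/14 = 15
T = 2·1 + 15 = 17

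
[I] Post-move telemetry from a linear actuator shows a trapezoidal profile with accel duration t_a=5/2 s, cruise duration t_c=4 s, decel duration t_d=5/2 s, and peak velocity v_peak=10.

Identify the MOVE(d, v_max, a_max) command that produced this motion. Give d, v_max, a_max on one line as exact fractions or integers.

d=65 v_max=10 a_max=4

a_max = 10/(5/2) = 4
d_a = ½·10·5/2 = 25/2; d_c = 10·4 = 40
d = 2·25/2 + 40 = 65
t_c = 4 > 0 ⇒ limit active, v_max = 10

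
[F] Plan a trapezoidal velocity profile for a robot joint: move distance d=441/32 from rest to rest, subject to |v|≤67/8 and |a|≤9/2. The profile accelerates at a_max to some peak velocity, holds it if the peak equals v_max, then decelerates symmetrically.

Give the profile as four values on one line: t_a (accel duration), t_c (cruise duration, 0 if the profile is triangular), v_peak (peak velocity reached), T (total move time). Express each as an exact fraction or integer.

t_a=7/4 t_c=0 v_peak=63/8 T=7/2

(v_max)²/a_max = (67/8)²/(9/2) = 4489/288
441/32 < 4489/288 ⇒ no cruise
v_peak = √(441/32·9/2) = √(3969/64) = 63/8
t_a = (63/8)/(9/2) = 7/4; t_c = 0
T = 2·7/4 = 7/2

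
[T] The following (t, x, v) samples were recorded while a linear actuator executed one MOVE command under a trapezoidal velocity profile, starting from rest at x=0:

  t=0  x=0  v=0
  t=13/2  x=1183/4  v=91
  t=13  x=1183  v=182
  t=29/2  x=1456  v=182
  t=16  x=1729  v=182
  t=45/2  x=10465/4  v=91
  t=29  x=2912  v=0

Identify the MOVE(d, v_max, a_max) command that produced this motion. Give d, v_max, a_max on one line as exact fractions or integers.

final state: t=29, x=2912, v=0 → d = 2912
a_max = (91−0)/(13/2−0) = 14
max v = 182 over t∈[13,16] → v_max = 182
check: 182·(13+3) = 2912 ✓

d=2912 v_max=182 a_max=14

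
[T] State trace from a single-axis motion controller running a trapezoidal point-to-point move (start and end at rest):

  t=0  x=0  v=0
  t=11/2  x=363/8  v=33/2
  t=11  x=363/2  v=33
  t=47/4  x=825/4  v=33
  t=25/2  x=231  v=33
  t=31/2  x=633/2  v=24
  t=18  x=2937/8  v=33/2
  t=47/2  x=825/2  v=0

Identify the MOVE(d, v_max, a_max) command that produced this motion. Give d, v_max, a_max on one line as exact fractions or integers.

final state: t=47/2, x=825/2, v=0 → d = 825/2
a_max = (33/2−0)/(11/2−0) = 3
max v = 33 over t∈[11,25/2] → v_max = 33
check: 33·(11+3/2) = 825/2 ✓

d=825/2 v_max=33 a_max=3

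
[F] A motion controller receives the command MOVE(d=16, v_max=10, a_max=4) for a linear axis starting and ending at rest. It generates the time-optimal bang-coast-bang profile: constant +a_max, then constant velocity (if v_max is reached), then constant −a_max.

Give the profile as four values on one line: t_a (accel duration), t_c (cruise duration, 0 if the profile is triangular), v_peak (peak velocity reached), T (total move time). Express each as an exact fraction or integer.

t_a=2 t_c=0 v_peak=8 T=4

vₘ²/aₘ = 10²/4 = 25
16 < 25 ⇒ no cruise
v_peak = √(16·4) = √64 = 8
t_a = 8/4 = 2; t_c = 0
T = 2·2 = 4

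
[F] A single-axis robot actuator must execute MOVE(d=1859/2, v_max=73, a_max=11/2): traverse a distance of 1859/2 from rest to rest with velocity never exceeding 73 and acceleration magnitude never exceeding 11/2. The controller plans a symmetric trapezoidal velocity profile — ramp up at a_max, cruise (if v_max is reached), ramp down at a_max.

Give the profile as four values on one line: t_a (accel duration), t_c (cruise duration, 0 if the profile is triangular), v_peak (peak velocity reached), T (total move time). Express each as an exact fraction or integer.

t_a=13 t_c=0 v_peak=143/2 T=26

v_max²/a_max = 73²/(11/2) = 10658/11
1859/2 < 10658/11 so t_c = 0
v_peak = √(1859/2·11/2) = √(20449/4) = 143/2
t_a = (143/2)/(11/2) = 13; t_c = 0
T = 2·13 = 26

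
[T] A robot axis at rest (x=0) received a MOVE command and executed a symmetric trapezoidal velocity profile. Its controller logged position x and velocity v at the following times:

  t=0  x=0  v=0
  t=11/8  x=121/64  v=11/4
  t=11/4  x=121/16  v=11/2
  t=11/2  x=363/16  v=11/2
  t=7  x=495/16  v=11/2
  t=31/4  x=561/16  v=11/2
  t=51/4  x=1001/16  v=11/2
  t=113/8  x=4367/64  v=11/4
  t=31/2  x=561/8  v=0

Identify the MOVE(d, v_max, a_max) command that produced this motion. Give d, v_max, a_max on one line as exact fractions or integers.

final state: t=31/2, x=561/8, v=0 → d = 561/8
a_max = (11/4−0)/(11/8−0) = 2
max v = 11/2 over t∈[11/4,51/4] → v_max = 11/2
check: 11/2·(11/4+10) = 561/8 ✓

d=561/8 v_max=11/2 a_max=2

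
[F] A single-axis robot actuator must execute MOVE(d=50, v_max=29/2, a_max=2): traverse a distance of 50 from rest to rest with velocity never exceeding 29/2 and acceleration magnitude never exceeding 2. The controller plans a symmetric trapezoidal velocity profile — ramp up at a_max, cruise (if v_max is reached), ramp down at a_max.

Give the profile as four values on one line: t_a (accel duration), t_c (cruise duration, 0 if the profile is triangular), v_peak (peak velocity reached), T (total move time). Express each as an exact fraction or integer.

t_a=5 t_c=0 v_peak=10 T=10

vₘ²/aₘ = (29/2)²/2 = 841/8
50 < 841/8 → triangular
v_peak = √(50·2) = √100 = 10
t_a = 10/2 = 5; t_c = 0
T = 2·5 = 10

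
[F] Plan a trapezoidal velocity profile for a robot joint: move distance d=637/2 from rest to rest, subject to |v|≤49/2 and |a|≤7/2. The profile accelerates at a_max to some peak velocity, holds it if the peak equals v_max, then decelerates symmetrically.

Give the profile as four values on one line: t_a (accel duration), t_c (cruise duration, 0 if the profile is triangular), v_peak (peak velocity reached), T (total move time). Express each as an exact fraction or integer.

t_a=7 t_c=6 v_peak=49/2 T=20

v_max²/a_max = (49/2)²/(7/2) = 343/2
637/2 ≥ 343/2 → trapezoidal
t_a = (49/2)/(7/2) = 7; v_peak = 49/2
d_cruise = 637/2 − 343/2 = 147; t_c = 147/(49/2) = 6
T = 2·7 + 6 = 20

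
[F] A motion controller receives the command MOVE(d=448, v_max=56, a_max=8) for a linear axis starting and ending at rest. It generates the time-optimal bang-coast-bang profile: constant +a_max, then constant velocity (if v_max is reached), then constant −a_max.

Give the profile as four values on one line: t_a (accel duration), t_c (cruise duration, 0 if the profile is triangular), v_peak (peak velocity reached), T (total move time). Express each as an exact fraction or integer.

(v_max)²/a_max = 56²/8 = 392
448 ≥ 392 so v_max reached
t_a = 56/8 = 7; v_peak = 56
d_cruise = 448 − 392 = 56; t_c = 56/56 = 1
T = 2·7 + 1 = 15

t_a=7 t_c=1 v_peak=56 T=15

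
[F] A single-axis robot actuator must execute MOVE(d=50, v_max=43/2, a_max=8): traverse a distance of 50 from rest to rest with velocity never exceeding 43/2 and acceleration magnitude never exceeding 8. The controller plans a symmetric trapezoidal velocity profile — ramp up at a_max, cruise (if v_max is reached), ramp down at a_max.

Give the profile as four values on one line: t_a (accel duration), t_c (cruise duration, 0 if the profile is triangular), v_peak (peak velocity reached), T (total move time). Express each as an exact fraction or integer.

(v_max)²/a_max = (43/2)²/8 = 1849/32
50 < 1849/32 → triangular
v_peak = √(50·8) = √400 = 20
t_a = 20/8 = 5/2; t_c = 0
T = 2·5/2 = 5

t_a=5/2 t_c=0 v_peak=20 T=5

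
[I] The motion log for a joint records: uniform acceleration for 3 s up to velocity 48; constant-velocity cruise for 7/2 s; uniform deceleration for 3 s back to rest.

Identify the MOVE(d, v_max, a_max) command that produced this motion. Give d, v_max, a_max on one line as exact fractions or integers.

a_max = 48/3 = 16
d_a = ½·48·3 = 72; d_c = 48·7/2 = 168
d = 2·72 + 168 = 312
t_c = 7/2 > 0 so v_max = 48

d=312 v_max=48 a_max=16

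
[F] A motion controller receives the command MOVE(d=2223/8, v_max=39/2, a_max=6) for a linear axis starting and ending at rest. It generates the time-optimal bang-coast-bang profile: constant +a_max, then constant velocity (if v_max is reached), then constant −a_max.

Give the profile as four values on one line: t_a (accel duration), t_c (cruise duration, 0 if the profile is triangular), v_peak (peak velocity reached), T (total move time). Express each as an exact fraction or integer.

t_a=13/4 t_c=11 v_peak=39/2 T=35/2

vₘ²/aₘ = (39/2)²/6 = 507/8
2223/8 ≥ 507/8 → trapezoidal
t_a = (39/2)/6 = 13/4; v_peak = 39/2
d_cruise = 2223/8 − 507/8 = 429/2; t_c = (429/2)/(39/2) = 11
T = 2·13/4 + 11 = 35/2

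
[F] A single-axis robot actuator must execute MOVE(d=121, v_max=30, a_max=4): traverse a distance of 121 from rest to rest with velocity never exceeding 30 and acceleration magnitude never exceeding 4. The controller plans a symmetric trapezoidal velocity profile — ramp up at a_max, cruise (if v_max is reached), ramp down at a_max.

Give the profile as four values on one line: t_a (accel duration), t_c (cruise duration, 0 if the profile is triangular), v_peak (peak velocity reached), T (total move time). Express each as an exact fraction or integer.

t_a=11/2 t_c=0 v_peak=22 T=11

(v_max)²/a_max = 30²/4 = 225
121 < 225 → triangular
v_peak = √(121·4) = √484 = 22
t_a = 22/4 = 11/2; t_c = 0
T = 2·11/2 = 11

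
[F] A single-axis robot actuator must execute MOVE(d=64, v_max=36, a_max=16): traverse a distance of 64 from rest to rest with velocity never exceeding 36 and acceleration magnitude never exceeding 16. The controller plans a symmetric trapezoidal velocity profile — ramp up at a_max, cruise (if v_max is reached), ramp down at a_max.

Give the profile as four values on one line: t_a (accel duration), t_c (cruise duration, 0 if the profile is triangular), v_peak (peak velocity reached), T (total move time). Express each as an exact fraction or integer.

t_a=2 t_c=0 v_peak=32 T=4

v_max²/a_max = 36²/16 = 81
64 < 81 → triangular
v_peak = √(64·16) = √1024 = 32
t_a = 32/16 = 2; t_c = 0
T = 2·2 = 4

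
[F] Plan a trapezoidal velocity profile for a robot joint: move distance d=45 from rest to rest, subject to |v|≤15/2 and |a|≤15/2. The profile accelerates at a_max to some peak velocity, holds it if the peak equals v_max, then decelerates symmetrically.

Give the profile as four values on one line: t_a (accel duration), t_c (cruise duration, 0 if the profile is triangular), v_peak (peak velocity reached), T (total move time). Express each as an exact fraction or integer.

t_a=1 t_c=5 v_peak=15/2 T=7

(v_max)²/a_max = (15/2)²/(15/2) = 15/2
45 ≥ 15/2 so v_max reached
t_a = (15/2)/(15/2) = 1; v_peak = 15/2
d_cruise = 45 − 15/2 = 75/2; t_c = (75/2)/(15/2) = 5
T = 2·1 + 5 = 7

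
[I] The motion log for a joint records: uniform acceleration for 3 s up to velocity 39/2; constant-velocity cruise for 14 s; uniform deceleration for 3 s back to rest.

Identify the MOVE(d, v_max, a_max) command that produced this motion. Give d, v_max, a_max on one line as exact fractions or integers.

d=663/2 v_max=39/2 a_max=13/2

a_max = (39/2)/3 = 13/2
d_a = ½·39/2·3 = 117/4; d_c = 39/2·14 = 273
d = 2·117/4 + 273 = 663/2
t_c = 14 > 0 so v_max = 39/2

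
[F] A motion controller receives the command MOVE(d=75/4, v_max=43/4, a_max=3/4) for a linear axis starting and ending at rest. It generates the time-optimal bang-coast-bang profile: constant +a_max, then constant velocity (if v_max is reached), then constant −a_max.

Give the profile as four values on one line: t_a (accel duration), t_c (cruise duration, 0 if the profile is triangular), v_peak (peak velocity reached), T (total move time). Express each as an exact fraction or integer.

t_a=5 t_c=0 v_peak=15/4 T=10

vₘ²/aₘ = (43/4)²/(3/4) = 1849/12
75/4 < 1849/12 ⇒ no cruise
v_peak = √(75/4·3/4) = √(225/16) = 15/4
t_a = (15/4)/(3/4) = 5; t_c = 0
T = 2·5 = 10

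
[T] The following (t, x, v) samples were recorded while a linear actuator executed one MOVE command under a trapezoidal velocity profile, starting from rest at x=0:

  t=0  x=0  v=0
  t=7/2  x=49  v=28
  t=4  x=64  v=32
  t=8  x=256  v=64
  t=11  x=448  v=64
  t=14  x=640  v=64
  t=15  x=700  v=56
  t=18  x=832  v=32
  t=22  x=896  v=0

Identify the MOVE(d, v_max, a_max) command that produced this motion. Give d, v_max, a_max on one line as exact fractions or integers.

d=896 v_max=64 a_max=8

final state: t=22, x=896, v=0 → d = 896
a_max = (28−0)/(7/2−0) = 8
max v = 64 over t∈[8,14] → v_max = 64
check: 64·(8+6) = 896 ✓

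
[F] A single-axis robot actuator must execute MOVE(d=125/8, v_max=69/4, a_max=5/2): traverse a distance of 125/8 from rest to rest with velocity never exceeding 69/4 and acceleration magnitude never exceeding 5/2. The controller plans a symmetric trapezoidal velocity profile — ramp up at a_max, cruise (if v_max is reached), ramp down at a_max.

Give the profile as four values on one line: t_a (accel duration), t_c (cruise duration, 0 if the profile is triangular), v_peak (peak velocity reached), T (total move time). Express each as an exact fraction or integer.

t_a=5/2 t_c=0 v_peak=25/4 T=5

v_max²/a_max = (69/4)²/(5/2) = 4761/40
125/8 < 4761/40 so t_c = 0
v_peak = √(125/8·5/2) = √(625/16) = 25/4
t_a = (25/4)/(5/2) = 5/2; t_c = 0
T = 2·5/2 = 5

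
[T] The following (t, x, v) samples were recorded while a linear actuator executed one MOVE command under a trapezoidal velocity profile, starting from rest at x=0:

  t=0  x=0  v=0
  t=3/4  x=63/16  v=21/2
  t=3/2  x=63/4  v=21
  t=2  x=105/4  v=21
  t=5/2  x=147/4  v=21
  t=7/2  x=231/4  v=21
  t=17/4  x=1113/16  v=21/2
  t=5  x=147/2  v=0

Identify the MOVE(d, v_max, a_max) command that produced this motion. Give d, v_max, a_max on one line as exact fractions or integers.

final state: t=5, x=147/2, v=0 → d = 147/2
a_max = (21/2−0)/(3/4−0) = 14
max v = 21 over t∈[3/2,7/2] → v_max = 21
check: 21·(3/2+2) = 147/2 ✓

d=147/2 v_max=21 a_max=14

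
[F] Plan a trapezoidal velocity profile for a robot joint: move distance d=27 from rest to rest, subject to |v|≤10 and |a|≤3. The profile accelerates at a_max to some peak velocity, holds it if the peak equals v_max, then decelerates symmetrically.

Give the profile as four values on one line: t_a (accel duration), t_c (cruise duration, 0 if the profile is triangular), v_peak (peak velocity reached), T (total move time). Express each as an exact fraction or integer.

v_max²/a_max = 10²/3 = 100/3
27 < 100/3 → triangular
v_peak = √(27·3) = √81 = 9
t_a = 9/3 = 3; t_c = 0
T = 2·3 = 6

t_a=3 t_c=0 v_peak=9 T=6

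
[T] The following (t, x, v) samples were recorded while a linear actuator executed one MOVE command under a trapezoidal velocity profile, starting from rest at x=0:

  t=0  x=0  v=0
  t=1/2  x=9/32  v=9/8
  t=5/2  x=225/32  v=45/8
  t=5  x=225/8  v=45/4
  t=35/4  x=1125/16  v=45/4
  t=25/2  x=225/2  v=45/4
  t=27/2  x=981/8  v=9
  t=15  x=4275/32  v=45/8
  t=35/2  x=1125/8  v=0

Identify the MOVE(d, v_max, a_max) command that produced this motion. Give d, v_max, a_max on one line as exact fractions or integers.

final state: t=35/2, x=1125/8, v=0 → d = 1125/8
a_max = (9/8−0)/(1/2−0) = 9/4
max v = 45/4 over t∈[5,25/2] → v_max = 45/4
check: 45/4·(5+15/2) = 1125/8 ✓

d=1125/8 v_max=45/4 a_max=9/4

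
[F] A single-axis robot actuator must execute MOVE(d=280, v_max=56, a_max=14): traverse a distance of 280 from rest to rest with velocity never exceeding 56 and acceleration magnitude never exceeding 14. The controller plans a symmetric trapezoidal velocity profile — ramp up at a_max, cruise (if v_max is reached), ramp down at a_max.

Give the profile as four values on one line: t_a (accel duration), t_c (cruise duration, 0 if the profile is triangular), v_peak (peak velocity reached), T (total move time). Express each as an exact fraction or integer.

t_a=4 t_c=1 v_peak=56 T=9

v_max²/a_max = 56²/14 = 224
280 ≥ 224 ⇒ cruise phase
t_a = 56/14 = 4; v_peak = 56
d_cruise = 280 − 224 = 56; t_c = 56/56 = 1
T = 2·4 + 1 = 9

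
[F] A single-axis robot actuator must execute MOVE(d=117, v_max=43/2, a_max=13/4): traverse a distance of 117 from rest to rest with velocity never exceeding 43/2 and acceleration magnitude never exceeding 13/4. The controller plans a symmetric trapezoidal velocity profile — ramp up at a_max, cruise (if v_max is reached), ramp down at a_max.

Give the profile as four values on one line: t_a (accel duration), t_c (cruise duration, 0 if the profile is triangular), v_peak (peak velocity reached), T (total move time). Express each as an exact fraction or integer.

v_max²/a_max = (43/2)²/(13/4) = 1849/13
117 < 1849/13 ⇒ no cruise
v_peak = √(117·13/4) = √(1521/4) = 39/2
t_a = (39/2)/(13/4) = 6; t_c = 0
T = 2·6 = 12

t_a=6 t_c=0 v_peak=39/2 T=12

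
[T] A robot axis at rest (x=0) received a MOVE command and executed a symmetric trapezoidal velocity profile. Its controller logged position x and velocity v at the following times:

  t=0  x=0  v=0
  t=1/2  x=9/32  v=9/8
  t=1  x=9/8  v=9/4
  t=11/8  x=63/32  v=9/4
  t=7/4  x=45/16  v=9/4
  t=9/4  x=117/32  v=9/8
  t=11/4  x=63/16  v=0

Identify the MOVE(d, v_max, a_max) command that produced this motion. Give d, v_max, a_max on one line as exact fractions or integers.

final state: t=11/4, x=63/16, v=0 → d = 63/16
a_max = (9/8−0)/(1/2−0) = 9/4
max v = 9/4 over t∈[1,7/4] → v_max = 9/4
check: 9/4·(1+3/4) = 63/16 ✓

d=63/16 v_max=9/4 a_max=9/4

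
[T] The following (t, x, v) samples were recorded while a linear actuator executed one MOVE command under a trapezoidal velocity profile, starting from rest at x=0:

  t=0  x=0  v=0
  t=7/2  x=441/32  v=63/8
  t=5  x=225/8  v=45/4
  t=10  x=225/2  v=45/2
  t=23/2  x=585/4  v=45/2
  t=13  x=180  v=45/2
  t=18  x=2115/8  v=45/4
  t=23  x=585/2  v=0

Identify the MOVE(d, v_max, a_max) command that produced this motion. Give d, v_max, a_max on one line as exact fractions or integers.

final state: t=23, x=585/2, v=0 → d = 585/2
a_max = (63/8−0)/(7/2−0) = 9/4
max v = 45/2 over t∈[10,13] → v_max = 45/2
check: 45/2·(10+3) = 585/2 ✓

d=585/2 v_max=45/2 a_max=9/4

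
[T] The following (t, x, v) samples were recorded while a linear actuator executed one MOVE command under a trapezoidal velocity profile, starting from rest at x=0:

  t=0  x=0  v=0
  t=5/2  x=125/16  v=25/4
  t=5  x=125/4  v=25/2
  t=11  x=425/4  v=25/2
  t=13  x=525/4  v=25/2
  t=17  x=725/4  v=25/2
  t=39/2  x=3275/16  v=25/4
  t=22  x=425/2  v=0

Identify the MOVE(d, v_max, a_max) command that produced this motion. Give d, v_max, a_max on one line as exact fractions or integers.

d=425/2 v_max=25/2 a_max=5/2

final state: t=22, x=425/2, v=0 → d = 425/2
a_max = (25/4−0)/(5/2−0) = 5/2
max v = 25/2 over t∈[5,17] → v_max = 25/2
check: 25/2·(5+12) = 425/2 ✓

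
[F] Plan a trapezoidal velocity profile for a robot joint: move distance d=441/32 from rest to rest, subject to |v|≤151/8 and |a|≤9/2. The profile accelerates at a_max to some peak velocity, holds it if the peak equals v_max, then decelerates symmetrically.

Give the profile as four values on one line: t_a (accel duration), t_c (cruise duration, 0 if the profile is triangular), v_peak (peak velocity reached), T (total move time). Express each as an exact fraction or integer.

vₘ²/aₘ = (151/8)²/(9/2) = 22801/288
441/32 < 22801/288 ⇒ no cruise
v_peak = √(441/32·9/2) = √(3969/64) = 63/8
t_a = (63/8)/(9/2) = 7/4; t_c = 0
T = 2·7/4 = 7/2

t_a=7/4 t_c=0 v_peak=63/8 T=7/2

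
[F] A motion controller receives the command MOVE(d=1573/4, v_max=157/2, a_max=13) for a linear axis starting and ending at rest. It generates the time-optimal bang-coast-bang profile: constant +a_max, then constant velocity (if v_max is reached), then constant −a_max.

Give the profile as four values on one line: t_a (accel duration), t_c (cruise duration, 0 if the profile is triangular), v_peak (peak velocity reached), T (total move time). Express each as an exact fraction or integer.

vₘ²/aₘ = (157/2)²/13 = 24649/52
1573/4 < 24649/52 so t_c = 0
v_peak = √(1573/4·13) = √(20449/4) = 143/2
t_a = (143/2)/13 = 11/2; t_c = 0
T = 2·11/2 = 11

t_a=11/2 t_c=0 v_peak=143/2 T=11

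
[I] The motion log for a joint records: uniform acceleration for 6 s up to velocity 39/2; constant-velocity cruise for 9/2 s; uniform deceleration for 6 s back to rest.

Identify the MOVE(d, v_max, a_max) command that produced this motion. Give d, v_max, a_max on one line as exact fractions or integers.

a_max = (39/2)/6 = 13/4
d_a = ½·39/2·6 = 117/2; d_c = 39/2·9/2 = 351/4
d = 2·117/2 + 351/4 = 819/4
t_c = 9/2 > 0 so v_max = 39/2

d=819/4 v_max=39/2 a_max=13/4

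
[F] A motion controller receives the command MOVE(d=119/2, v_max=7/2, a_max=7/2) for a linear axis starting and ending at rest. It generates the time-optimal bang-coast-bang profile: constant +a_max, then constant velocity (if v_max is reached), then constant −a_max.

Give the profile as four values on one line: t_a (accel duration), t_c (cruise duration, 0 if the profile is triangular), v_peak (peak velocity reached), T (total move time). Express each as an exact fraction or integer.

vₘ²/aₘ = (7/2)²/(7/2) = 7/2
119/2 ≥ 7/2 ⇒ cruise phase
t_a = (7/2)/(7/2) = 1; v_peak = 7/2
d_cruise = 119/2 − 7/2 = 56; t_c = 56/(7/2) = 16
T = 2·1 + 16 = 18

t_a=1 t_c=16 v_peak=7/2 T=18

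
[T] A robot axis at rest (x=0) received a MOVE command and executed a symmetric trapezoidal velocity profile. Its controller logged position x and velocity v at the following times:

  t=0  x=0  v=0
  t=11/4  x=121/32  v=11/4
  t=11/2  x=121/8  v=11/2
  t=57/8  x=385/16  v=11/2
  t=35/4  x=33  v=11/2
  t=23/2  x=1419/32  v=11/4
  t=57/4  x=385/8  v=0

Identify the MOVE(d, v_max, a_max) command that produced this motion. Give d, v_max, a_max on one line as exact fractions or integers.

final state: t=57/4, x=385/8, v=0 → d = 385/8
a_max = (11/4−0)/(11/4−0) = 1
max v = 11/2 over t∈[11/2,35/4] → v_max = 11/2
check: 11/2·(11/2+13/4) = 385/8 ✓

d=385/8 v_max=11/2 a_max=1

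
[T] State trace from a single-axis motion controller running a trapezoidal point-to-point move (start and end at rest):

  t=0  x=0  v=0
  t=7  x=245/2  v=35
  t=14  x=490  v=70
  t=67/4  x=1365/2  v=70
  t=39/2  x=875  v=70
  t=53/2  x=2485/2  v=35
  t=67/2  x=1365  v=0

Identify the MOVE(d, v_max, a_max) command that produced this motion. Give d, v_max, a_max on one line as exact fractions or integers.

d=1365 v_max=70 a_max=5

final state: t=67/2, x=1365, v=0 → d = 1365
a_max = (35−0)/(7−0) = 5
max v = 70 over t∈[14,39/2] → v_max = 70
check: 70·(14+11/2) = 1365 ✓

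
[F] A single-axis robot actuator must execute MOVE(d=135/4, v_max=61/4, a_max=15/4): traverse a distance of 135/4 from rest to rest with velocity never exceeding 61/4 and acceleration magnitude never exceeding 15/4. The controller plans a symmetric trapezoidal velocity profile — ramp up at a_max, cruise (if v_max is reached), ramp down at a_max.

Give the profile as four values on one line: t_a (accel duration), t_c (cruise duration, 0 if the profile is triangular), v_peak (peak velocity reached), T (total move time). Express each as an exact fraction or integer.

v_max²/a_max = (61/4)²/(15/4) = 3721/60
135/4 < 3721/60 → triangular
v_peak = √(135/4·15/4) = √(2025/16) = 45/4
t_a = (45/4)/(15/4) = 3; t_c = 0
T = 2·3 = 6

t_a=3 t_c=0 v_peak=45/4 T=6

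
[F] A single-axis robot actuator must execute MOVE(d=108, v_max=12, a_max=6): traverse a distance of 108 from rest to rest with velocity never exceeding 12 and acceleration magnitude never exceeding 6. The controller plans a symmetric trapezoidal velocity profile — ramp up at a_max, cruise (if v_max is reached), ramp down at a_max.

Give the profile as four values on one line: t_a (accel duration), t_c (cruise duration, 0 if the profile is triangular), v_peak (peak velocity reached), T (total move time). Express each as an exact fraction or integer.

t_a=2 t_c=7 v_peak=12 T=11

vₘ²/aₘ = 12²/6 = 24
108 ≥ 24 so v_max reached
t_a = 12/6 = 2; v_peak = 12
d_cruise = 108 − 24 = 84; t_c = 84/12 = 7
T = 2·2 + 7 = 11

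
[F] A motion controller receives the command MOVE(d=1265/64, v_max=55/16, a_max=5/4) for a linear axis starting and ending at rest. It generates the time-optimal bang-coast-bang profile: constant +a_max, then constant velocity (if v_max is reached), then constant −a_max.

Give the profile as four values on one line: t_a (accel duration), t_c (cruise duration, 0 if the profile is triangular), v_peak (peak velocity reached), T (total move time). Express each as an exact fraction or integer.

v_max²/a_max = (55/16)²/(5/4) = 605/64
1265/64 ≥ 605/64 so v_max reached
t_a = (55/16)/(5/4) = 11/4; v_peak = 55/16
d_cruise = 1265/64 − 605/64 = 165/16; t_c = (165/16)/(55/16) = 3
T = 2·11/4 + 3 = 17/2

t_a=11/4 t_c=3 v_peak=55/16 T=17/2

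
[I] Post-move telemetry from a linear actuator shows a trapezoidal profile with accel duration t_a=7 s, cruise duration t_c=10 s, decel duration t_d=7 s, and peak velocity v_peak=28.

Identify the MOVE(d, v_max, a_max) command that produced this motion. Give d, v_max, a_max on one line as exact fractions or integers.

a_max = 28/7 = 4
d_a = ½·28·7 = 98; d_c = 28·10 = 280
d = 2·98 + 280 = 476
t_c = 10 > 0 so v_max = 28

d=476 v_max=28 a_max=4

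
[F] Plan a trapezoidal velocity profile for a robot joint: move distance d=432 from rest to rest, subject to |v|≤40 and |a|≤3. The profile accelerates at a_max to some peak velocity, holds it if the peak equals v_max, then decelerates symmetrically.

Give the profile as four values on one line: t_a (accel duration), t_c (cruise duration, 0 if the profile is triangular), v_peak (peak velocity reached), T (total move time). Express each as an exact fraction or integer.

vₘ²/aₘ = 40²/3 = 1600/3
432 < 1600/3 so t_c = 0
v_peak = √(432·3) = √1296 = 36
t_a = 36/3 = 12; t_c = 0
T = 2·12 = 24

t_a=12 t_c=0 v_peak=36 T=24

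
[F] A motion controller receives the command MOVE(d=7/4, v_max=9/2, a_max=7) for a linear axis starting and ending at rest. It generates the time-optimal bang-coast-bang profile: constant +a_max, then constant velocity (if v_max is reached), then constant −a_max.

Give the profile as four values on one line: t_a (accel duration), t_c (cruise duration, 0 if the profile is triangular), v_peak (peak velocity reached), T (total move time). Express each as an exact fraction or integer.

t_a=1/2 t_c=0 v_peak=7/2 T=1

v_max²/a_max = (9/2)²/7 = 81/28
7/4 < 81/28 → triangular
v_peak = √(7/4·7) = √(49/4) = 7/2
t_a = (7/2)/7 = 1/2; t_c = 0
T = 2·1/2 = 1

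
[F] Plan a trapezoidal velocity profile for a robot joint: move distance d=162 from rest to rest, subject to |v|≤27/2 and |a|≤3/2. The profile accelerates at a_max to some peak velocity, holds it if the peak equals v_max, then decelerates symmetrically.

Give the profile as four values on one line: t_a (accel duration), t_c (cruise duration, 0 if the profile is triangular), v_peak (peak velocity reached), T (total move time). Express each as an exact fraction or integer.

v_max²/a_max = (27/2)²/(3/2) = 243/2
162 ≥ 243/2 ⇒ cruise phase
t_a = (27/2)/(3/2) = 9; v_peak = 27/2
d_cruise = 162 − 243/2 = 81/2; t_c = (81/2)/(27/2) = 3
T = 2·9 + 3 = 21

t_a=9 t_c=3 v_peak=27/2 T=21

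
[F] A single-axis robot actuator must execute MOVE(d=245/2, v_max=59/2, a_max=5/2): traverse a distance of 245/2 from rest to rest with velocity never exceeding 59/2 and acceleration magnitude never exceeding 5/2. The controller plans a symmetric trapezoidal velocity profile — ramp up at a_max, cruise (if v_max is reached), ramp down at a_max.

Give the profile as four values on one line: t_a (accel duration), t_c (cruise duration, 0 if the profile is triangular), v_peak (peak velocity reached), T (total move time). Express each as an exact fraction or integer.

t_a=7 t_c=0 v_peak=35/2 T=14

vₘ²/aₘ = (59/2)²/(5/2) = 3481/10
245/2 < 3481/10 so t_c = 0
v_peak = √(245/2·5/2) = √(1225/4) = 35/2
t_a = (35/2)/(5/2) = 7; t_c = 0
T = 2·7 = 14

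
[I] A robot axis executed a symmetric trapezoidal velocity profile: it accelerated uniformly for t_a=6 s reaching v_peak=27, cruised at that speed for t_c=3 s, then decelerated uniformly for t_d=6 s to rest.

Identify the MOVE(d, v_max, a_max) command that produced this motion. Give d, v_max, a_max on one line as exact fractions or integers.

d=243 v_max=27 a_max=9/2

a_max = 27/6 = 9/2
d_a = ½·27·6 = 81; d_c = 27·3 = 81
d = 2·81 + 81 = 243
t_c = 3 > 0 so v_max = 27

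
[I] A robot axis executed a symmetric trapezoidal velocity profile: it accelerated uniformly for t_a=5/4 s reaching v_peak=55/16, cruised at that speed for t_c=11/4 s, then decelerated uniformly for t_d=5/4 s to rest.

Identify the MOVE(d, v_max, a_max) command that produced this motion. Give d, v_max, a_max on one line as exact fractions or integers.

a_max = (55/16)/(5/4) = 11/4
d_a = ½·55/16·5/4 = 275/128; d_c = 55/16·11/4 = 605/64
d = 2·275/128 + 605/64 = 55/4
t_c = 11/4 > 0 so v_max = 55/16

d=55/4 v_max=55/16 a_max=11/4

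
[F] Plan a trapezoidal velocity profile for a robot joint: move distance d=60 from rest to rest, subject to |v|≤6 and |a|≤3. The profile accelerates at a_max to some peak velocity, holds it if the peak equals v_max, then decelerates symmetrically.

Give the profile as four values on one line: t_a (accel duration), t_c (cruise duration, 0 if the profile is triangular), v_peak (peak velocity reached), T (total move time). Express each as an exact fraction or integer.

t_a=2 t_c=8 v_peak=6 T=12

v_max²/a_max = 6²/3 = 12
60 ≥ 12 ⇒ cruise phase
t_a = 6/3 = 2; v_peak = 6
d_cruise = 60 − 12 = 48; t_c = 48/6 = 8
T = 2·2 + 8 = 12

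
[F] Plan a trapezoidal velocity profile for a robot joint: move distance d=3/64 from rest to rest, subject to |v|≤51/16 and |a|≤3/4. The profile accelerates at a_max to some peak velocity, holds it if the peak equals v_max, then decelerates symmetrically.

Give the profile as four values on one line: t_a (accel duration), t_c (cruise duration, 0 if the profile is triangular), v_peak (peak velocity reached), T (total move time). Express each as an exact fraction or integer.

t_a=1/4 t_c=0 v_peak=3/16 T=1/2

v_max²/a_max = (51/16)²/(3/4) = 867/64
3/64 < 867/64 so t_c = 0
v_peak = √(3/64·3/4) = √(9/256) = 3/16
t_a = (3/16)/(3/4) = 1/4; t_c = 0
T = 2·1/4 = 1/2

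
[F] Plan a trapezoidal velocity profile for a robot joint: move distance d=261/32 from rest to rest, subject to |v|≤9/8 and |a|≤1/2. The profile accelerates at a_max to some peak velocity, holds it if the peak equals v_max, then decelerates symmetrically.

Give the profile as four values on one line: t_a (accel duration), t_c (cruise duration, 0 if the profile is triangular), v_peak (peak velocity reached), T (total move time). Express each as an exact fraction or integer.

t_a=9/4 t_c=5 v_peak=9/8 T=19/2

v_max²/a_max = (9/8)²/(1/2) = 81/32
261/32 ≥ 81/32 → trapezoidal
t_a = (9/8)/(1/2) = 9/4; v_peak = 9/8
d_cruise = 261/32 − 81/32 = 45/8; t_c = (45/8)/(9/8) = 5
T = 2·9/4 + 5 = 19/2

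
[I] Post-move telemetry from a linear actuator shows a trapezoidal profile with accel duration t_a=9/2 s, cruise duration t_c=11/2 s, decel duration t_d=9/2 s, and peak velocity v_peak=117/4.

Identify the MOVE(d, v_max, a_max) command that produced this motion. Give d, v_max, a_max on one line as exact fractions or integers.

a_max = (117/4)/(9/2) = 13/2
d_a = ½·117/4·9/2 = 1053/16; d_c = 117/4·11/2 = 1287/8
d = 2·1053/16 + 1287/8 = 585/2
t_c = 11/2 > 0 so v_max = 117/4

d=585/2 v_max=117/4 a_max=13/2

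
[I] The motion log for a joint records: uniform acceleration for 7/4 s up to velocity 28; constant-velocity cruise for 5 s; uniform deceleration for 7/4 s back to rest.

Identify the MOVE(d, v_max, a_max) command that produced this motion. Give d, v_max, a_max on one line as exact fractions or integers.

d=189 v_max=28 a_max=16

a_max = 28/(7/4) = 16
d_a = ½·28·7/4 = 49/2; d_c = 28·5 = 140
d = 2·49/2 + 140 = 189
t_c = 5 > 0 → v_max = v_peak = 28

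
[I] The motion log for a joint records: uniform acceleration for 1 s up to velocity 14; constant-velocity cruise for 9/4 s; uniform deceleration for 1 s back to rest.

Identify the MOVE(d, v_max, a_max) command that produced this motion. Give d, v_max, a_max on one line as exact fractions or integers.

d=91/2 v_max=14 a_max=14

a_max = 14/1 = 14
d_a = ½·14·1 = 7; d_c = 14·9/4 = 63/2
d = 2·7 + 63/2 = 91/2
t_c = 9/4 > 0 → v_max = v_peak = 14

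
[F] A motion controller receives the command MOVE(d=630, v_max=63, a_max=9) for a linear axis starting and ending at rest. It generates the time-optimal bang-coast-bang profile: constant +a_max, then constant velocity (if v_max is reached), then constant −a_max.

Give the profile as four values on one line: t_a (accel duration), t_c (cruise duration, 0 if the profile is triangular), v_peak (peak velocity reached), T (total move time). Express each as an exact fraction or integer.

(v_max)²/a_max = 63²/9 = 441
630 ≥ 441 → trapezoidal
t_a = 63/9 = 7; v_peak = 63
d_cruise = 630 − 441 = 189; t_c = 189/63 = 3
T = 2·7 + 3 = 17

t_a=7 t_c=3 v_peak=63 T=17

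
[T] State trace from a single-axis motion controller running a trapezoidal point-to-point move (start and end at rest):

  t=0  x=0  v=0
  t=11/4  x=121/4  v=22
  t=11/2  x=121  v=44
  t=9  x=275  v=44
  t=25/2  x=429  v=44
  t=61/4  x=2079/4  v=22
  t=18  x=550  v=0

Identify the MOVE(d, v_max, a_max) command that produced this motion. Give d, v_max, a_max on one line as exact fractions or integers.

d=550 v_max=44 a_max=8

final state: t=18, x=550, v=0 → d = 550
a_max = (22−0)/(11/4−0) = 8
max v = 44 over t∈[11/2,25/2] → v_max = 44
check: 44·(11/2+7) = 550 ✓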